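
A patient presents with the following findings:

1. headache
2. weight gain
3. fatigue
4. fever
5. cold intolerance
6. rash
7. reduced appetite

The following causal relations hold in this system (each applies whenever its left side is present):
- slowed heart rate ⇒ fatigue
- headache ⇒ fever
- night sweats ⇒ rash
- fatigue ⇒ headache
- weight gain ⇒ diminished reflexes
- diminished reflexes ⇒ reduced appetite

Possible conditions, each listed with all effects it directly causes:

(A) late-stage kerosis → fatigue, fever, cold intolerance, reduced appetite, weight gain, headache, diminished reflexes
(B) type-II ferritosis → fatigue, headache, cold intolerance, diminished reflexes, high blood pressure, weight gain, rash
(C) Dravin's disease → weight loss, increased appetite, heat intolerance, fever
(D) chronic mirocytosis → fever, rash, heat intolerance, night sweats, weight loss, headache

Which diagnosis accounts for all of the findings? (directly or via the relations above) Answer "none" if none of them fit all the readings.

Per-candidate check:
(A) late-stage kerosis — does not account for rash
(B) type-II ferritosis — accounts for every observation (fever through headache → fever)
(C) Dravin's disease — headache ✗; weight gain ✗; fatigue ✗; fever ✓; cold intolerance ✗; rash ✗; reduced appetite ✗
(D) chronic mirocytosis — fails on weight gain, fatigue, cold intolerance, reduced appetite (predicts weight loss, not weight gain; predicts heat intolerance, not cold intolerance)
(B) is the only candidate with no mismatches.

B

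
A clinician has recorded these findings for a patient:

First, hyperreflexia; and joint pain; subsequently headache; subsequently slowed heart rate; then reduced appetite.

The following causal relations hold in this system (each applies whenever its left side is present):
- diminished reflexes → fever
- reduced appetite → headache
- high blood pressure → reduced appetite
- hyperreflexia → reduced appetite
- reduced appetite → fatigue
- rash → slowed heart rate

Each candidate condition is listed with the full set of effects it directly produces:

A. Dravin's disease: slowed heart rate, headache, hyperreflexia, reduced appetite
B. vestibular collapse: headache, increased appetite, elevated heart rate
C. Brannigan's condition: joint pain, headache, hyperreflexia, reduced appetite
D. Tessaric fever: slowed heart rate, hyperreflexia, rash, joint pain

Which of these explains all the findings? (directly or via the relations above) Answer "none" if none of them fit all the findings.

D

Per-candidate check:
(A) Dravin's disease — does not account for joint pain
(B) vestibular collapse — hyperreflexia NO; joint pain NO; headache yes; slowed heart rate NO; reduced appetite NO
(C) Brannigan's condition — hyperreflexia yes; joint pain yes; headache yes; slowed heart rate NO; reduced appetite yes
(D) Tessaric fever — hyperreflexia yes; joint pain yes; headache yes (by hyperreflexia → reduced appetite → headache); slowed heart rate yes; reduced appetite yes (by hyperreflexia → reduced appetite)
(D) is the only candidate with no mismatches.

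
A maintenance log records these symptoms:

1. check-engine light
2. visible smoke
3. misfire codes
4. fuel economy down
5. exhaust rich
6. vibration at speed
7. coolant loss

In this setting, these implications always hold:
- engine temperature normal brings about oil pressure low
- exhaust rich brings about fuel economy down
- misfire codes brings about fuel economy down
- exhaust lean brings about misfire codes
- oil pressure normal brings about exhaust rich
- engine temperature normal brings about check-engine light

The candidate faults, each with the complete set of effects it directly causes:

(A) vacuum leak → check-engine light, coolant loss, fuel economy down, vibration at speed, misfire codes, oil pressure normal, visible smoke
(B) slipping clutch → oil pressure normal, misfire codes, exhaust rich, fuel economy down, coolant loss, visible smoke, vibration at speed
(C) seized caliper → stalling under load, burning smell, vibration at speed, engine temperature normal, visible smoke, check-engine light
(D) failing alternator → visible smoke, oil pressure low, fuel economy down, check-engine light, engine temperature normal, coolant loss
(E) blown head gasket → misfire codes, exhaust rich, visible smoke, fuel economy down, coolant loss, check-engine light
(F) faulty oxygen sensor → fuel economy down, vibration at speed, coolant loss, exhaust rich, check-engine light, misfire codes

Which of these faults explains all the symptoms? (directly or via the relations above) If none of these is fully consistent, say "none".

Testing each hypothesis:
(A) vacuum leak — check-engine light ✓; visible smoke ✓; misfire codes ✓; fuel economy down ✓; exhaust rich ✓ (by oil pressure normal → exhaust rich); vibration at speed ✓; coolant loss ✓
(B) slipping clutch — does not account for check-engine light
(C) seized caliper — does not account for misfire codes, fuel economy down, exhaust rich, coolant loss
(D) failing alternator — does not account for misfire codes, exhaust rich, vibration at speed
(E) blown head gasket — check-engine light ✓; visible smoke ✓; misfire codes ✓; fuel economy down ✓; exhaust rich ✓; vibration at speed ✗; coolant loss ✓
(F) faulty oxygen sensor — check-engine light ✓; visible smoke ✗; misfire codes ✓; fuel economy down ✓; exhaust rich ✓; vibration at speed ✓; coolant loss ✓
(A) alone accounts for all the evidence.

A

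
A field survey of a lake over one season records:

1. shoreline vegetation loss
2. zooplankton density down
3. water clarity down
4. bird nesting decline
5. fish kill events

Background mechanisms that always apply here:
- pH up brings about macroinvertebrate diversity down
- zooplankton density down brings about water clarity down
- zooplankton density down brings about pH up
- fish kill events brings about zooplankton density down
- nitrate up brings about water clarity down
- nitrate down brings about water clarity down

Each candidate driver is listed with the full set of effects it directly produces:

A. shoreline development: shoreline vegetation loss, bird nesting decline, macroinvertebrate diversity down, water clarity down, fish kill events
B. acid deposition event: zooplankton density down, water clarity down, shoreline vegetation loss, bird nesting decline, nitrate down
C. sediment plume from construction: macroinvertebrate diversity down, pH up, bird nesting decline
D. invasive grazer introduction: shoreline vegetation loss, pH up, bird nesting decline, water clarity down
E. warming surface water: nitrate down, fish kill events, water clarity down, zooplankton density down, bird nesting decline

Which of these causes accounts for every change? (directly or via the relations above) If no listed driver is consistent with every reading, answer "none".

Per-candidate check:
(A) shoreline development — shoreline vegetation loss match; zooplankton density down match (by fish kill events → zooplankton density down); water clarity down match; bird nesting decline match; fish kill events match
(B) acid deposition event — does not account for fish kill events
(C) sediment plume from construction — shoreline vegetation loss miss; zooplankton density down miss; water clarity down miss; bird nesting decline match; fish kill events miss
(D) invasive grazer introduction — shoreline vegetation loss match; zooplankton density down miss; water clarity down match; bird nesting decline match; fish kill events miss
(E) warming surface water — does not account for shoreline vegetation loss
(A) is the only candidate with no mismatches.

A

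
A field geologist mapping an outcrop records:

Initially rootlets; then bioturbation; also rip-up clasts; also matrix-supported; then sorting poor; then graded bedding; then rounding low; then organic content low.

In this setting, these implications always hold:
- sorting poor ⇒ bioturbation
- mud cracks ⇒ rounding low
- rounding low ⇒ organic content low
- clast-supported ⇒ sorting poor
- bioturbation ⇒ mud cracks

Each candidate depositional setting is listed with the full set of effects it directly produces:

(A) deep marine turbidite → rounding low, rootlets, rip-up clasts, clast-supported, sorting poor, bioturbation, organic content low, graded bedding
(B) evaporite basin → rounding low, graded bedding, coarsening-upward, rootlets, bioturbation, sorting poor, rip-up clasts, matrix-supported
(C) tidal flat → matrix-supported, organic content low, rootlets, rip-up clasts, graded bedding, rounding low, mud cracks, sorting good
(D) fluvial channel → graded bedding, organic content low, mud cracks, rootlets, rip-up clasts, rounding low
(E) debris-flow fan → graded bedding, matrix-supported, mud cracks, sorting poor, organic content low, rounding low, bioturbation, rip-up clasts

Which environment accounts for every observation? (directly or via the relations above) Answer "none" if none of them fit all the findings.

Per-candidate check:
(A) deep marine turbidite — rootlets +; bioturbation +; rip-up clasts +; matrix-supported -; sorting poor +; graded bedding +; rounding low +; organic content low +
(B) evaporite basin — accounts for every observation (organic content low through rounding low → organic content low)
(C) tidal flat — rootlets +; bioturbation -; rip-up clasts +; matrix-supported +; sorting poor -; graded bedding +; rounding low +; organic content low +
(D) fluvial channel — does not account for bioturbation, matrix-supported, sorting poor
(E) debris-flow fan — does not account for rootlets
(B) is the only candidate with no mismatches.

B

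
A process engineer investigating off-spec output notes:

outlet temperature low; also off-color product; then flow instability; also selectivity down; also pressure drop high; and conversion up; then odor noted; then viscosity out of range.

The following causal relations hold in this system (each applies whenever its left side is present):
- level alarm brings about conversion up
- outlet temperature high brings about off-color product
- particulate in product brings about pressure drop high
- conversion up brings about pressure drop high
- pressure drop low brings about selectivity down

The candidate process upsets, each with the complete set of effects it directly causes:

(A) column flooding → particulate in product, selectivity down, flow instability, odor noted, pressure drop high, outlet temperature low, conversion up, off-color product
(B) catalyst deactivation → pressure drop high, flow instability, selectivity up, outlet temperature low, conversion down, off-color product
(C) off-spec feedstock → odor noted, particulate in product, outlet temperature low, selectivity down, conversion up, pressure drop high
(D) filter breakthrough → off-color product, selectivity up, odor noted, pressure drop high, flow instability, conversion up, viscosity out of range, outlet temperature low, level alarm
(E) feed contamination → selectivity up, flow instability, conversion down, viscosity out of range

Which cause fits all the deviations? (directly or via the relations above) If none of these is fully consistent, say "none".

For each candidate, compare predicted effects to what was observed:
(A) column flooding — outlet temperature low ✓; off-color product ✓; flow instability ✓; selectivity down ✓; pressure drop high ✓; conversion up ✓; odor noted ✓; viscosity out of range ✗
(B) catalyst deactivation — fails on selectivity down, conversion up, odor noted, viscosity out of range (predicts selectivity up, not selectivity down; predicts conversion down, not conversion up)
(C) off-spec feedstock — outlet temperature low ✓; off-color product ✗; flow instability ✗; selectivity down ✓; pressure drop high ✓; conversion up ✓; odor noted ✓; viscosity out of range ✗
(D) filter breakthrough — outlet temperature low ✓; off-color product ✓; flow instability ✓; selectivity down ✗; pressure drop high ✓; conversion up ✓; odor noted ✓; viscosity out of range ✓
(E) feed contamination — fails on outlet temperature low, off-color product, selectivity down, pressure drop high, conversion up, odor noted (predicts selectivity up, not selectivity down; predicts conversion down, not conversion up)
No candidate is consistent with all observations.

none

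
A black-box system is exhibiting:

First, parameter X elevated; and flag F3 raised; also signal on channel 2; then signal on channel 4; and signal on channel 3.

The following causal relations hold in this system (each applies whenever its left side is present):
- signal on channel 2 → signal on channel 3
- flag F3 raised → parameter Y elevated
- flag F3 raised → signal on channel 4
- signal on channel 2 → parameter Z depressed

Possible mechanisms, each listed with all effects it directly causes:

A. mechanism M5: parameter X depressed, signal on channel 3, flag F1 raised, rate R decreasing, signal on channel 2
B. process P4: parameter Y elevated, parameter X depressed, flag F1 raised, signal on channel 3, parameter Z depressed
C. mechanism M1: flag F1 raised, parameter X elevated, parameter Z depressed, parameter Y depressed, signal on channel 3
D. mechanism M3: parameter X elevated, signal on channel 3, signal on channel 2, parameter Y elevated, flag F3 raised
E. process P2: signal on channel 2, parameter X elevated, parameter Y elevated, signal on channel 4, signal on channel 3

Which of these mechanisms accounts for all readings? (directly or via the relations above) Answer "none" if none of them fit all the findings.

Checking each candidate against the observations:
(A) mechanism M5 — fails on parameter X elevated, flag F3 raised, signal on channel 4 (predicts parameter X depressed, not parameter X elevated)
(B) process P4 — parameter X elevated miss; flag F3 raised miss; signal on channel 2 miss; signal on channel 4 miss; signal on channel 3 match
(C) mechanism M1 — parameter X elevated match; flag F3 raised miss; signal on channel 2 miss; signal on channel 4 miss; signal on channel 3 match
(D) mechanism M3 — accounts for every observation (signal on channel 4 via flag F3 raised → signal on channel 4)
(E) process P2 — parameter X elevated match; flag F3 raised miss; signal on channel 2 match; signal on channel 4 match; signal on channel 3 match
(D) is the only candidate with no mismatches.

D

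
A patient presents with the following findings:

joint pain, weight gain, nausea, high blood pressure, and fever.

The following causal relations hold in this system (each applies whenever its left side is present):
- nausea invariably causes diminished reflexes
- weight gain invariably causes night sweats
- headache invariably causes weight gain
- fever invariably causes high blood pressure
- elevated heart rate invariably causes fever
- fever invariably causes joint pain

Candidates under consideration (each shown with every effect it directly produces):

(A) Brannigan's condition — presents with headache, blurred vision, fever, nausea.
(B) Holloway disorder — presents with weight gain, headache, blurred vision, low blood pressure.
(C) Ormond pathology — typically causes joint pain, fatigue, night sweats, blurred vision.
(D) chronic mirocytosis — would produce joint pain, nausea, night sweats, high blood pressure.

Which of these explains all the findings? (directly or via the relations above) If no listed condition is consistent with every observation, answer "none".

A

Per-candidate check:
(A) Brannigan's condition — joint pain ✓ (by fever → joint pain); weight gain ✓ (by headache → weight gain); nausea ✓; high blood pressure ✓ (by fever → high blood pressure); fever ✓
(B) Holloway disorder — fails on joint pain, nausea, high blood pressure, fever (predicts low blood pressure, not high blood pressure)
(C) Ormond pathology — joint pain ✓; weight gain ✗; nausea ✗; high blood pressure ✗; fever ✗
(D) chronic mirocytosis — does not account for weight gain, fever
Only (A) is consistent with every observation.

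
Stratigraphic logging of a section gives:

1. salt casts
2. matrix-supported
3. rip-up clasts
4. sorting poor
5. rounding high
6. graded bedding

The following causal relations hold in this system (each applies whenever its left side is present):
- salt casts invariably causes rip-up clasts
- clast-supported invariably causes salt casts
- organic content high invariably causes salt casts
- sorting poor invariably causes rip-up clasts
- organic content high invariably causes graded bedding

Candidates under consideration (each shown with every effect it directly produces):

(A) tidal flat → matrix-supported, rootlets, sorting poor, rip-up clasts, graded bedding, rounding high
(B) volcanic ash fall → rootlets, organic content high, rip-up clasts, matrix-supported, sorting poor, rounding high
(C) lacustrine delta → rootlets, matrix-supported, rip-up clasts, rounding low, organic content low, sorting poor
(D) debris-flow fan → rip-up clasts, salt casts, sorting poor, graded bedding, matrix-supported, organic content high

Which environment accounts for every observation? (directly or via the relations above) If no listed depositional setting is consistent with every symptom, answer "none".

For each candidate, compare predicted effects to what was observed:
(A) tidal flat — does not account for salt casts
(B) volcanic ash fall — salt casts yes (by organic content high → salt casts); matrix-supported yes; rip-up clasts yes; sorting poor yes; rounding high yes; graded bedding yes (by organic content high → graded bedding)
(C) lacustrine delta — fails on salt casts, rounding high, graded bedding (predicts rounding low, not rounding high)
(D) debris-flow fan — salt casts yes; matrix-supported yes; rip-up clasts yes; sorting poor yes; rounding high NO; graded bedding yes
Only (B) is consistent with every observation.

B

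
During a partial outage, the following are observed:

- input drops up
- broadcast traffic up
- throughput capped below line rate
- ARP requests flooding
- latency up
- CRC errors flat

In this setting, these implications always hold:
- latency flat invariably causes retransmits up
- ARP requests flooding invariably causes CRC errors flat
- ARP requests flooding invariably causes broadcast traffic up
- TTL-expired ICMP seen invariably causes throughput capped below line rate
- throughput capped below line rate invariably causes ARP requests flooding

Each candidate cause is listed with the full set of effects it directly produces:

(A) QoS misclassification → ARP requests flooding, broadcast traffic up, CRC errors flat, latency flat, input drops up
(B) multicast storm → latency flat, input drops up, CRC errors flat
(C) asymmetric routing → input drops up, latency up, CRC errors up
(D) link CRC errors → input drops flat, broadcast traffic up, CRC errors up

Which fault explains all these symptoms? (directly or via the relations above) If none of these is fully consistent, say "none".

none

For each candidate, compare predicted effects to what was observed:
(A) QoS misclassification — fails on throughput capped below line rate, latency up (predicts latency flat, not latency up)
(B) multicast storm — fails on broadcast traffic up, throughput capped below line rate, ARP requests flooding, latency up (predicts latency flat, not latency up)
(C) asymmetric routing — fails on broadcast traffic up, throughput capped below line rate, ARP requests flooding, CRC errors flat (predicts CRC errors up, not CRC errors flat)
(D) link CRC errors — fails on input drops up, throughput capped below line rate, ARP requests flooding, latency up, CRC errors flat (predicts input drops flat, not input drops up; predicts CRC errors up, not CRC errors flat)
No candidate is consistent with all observations.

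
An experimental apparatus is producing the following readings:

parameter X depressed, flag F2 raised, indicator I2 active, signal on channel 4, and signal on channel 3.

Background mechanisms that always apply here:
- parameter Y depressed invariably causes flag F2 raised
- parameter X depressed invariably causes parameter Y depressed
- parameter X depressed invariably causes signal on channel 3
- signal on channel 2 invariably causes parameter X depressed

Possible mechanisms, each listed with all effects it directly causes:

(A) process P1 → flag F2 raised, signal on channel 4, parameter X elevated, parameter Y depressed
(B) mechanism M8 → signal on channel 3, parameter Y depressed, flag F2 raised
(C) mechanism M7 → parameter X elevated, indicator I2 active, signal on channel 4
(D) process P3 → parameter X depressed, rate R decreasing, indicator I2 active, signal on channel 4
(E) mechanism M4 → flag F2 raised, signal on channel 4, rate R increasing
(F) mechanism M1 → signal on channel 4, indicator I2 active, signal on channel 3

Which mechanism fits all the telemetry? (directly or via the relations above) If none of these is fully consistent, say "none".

D

For each candidate, compare predicted effects to what was observed:
(A) process P1 — fails on parameter X depressed, indicator I2 active, signal on channel 3 (predicts parameter X elevated, not parameter X depressed)
(B) mechanism M8 — parameter X depressed ✗; flag F2 raised ✓; indicator I2 active ✗; signal on channel 4 ✗; signal on channel 3 ✓
(C) mechanism M7 — parameter X depressed ✗; flag F2 raised ✗; indicator I2 active ✓; signal on channel 4 ✓; signal on channel 3 ✗
(D) process P3 — accounts for every observation (flag F2 raised through parameter X depressed → parameter Y depressed → flag F2 raised)
(E) mechanism M4 — does not account for parameter X depressed, indicator I2 active, signal on channel 3
(F) mechanism M1 — does not account for parameter X depressed, flag F2 raised
Only (D) is consistent with every observation.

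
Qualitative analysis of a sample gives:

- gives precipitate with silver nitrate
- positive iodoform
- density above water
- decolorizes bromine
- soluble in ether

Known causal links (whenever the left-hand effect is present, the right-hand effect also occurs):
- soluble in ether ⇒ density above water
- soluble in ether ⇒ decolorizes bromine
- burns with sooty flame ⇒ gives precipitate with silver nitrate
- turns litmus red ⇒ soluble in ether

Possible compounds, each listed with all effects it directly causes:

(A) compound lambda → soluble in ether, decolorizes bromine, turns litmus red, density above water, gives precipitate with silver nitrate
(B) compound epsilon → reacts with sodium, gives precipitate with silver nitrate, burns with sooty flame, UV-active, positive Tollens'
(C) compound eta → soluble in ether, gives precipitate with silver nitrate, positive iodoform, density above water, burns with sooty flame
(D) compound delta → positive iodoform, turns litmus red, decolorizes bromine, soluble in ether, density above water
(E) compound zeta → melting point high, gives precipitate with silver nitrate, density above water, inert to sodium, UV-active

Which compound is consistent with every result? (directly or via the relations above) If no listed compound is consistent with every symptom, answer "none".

C

Testing each hypothesis:
(A) compound lambda — does not account for positive iodoform
(B) compound epsilon — does not account for positive iodoform, density above water, decolorizes bromine, soluble in ether
(C) compound eta — accounts for every observation (decolorizes bromine through soluble in ether → decolorizes bromine)
(D) compound delta — gives precipitate with silver nitrate ✗; positive iodoform ✓; density above water ✓; decolorizes bromine ✓; soluble in ether ✓
(E) compound zeta — does not account for positive iodoform, decolorizes bromine, soluble in ether
(C) alone accounts for all the evidence.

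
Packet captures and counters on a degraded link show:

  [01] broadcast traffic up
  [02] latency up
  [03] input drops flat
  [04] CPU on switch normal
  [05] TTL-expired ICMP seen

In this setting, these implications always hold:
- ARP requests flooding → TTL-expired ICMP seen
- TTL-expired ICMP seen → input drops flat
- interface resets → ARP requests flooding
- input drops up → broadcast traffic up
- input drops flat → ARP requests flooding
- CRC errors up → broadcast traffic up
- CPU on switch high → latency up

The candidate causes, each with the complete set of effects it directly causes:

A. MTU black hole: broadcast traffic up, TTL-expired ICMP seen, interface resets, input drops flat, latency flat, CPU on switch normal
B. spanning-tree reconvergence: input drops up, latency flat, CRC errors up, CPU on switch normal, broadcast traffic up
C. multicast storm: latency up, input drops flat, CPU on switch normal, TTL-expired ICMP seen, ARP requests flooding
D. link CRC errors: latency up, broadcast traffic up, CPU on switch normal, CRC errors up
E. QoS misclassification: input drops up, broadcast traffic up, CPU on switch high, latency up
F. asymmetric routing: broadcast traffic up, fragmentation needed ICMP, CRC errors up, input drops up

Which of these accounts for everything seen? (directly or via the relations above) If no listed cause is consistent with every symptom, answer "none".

For each candidate, compare predicted effects to what was observed:
(A) MTU black hole — fails on latency up (predicts latency flat, not latency up)
(B) spanning-tree reconvergence — broadcast traffic up match; latency up miss; input drops flat miss; CPU on switch normal match; TTL-expired ICMP seen miss
(C) multicast storm — broadcast traffic up miss; latency up match; input drops flat match; CPU on switch normal match; TTL-expired ICMP seen match
(D) link CRC errors — does not account for input drops flat, TTL-expired ICMP seen
(E) QoS misclassification — broadcast traffic up match; latency up match; input drops flat miss; CPU on switch normal miss; TTL-expired ICMP seen miss
(F) asymmetric routing — fails on latency up, input drops flat, CPU on switch normal, TTL-expired ICMP seen (predicts input drops up, not input drops flat)
No candidate is consistent with all observations.

none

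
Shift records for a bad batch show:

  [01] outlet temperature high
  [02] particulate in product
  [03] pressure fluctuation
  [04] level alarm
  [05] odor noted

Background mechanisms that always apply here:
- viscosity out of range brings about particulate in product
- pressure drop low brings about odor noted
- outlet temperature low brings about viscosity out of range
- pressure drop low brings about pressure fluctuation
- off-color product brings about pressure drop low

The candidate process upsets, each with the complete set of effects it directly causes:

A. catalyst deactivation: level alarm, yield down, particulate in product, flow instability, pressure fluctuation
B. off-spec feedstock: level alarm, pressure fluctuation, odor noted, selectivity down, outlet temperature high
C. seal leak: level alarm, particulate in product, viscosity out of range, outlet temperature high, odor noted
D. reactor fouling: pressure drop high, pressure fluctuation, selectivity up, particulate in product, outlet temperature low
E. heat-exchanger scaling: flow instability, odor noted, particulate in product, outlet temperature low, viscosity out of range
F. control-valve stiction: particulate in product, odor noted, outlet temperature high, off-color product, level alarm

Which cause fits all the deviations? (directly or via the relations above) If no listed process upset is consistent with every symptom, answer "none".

F

Checking each candidate against the observations:
(A) catalyst deactivation — outlet temperature high miss; particulate in product match; pressure fluctuation match; level alarm match; odor noted miss
(B) off-spec feedstock — outlet temperature high match; particulate in product miss; pressure fluctuation match; level alarm match; odor noted match
(C) seal leak — outlet temperature high match; particulate in product match; pressure fluctuation miss; level alarm match; odor noted match
(D) reactor fouling — fails on outlet temperature high, level alarm, odor noted (predicts outlet temperature low, not outlet temperature high)
(E) heat-exchanger scaling — fails on outlet temperature high, pressure fluctuation, level alarm (predicts outlet temperature low, not outlet temperature high)
(F) control-valve stiction — accounts for every observation (pressure fluctuation through off-color product → pressure drop low → pressure fluctuation)
(F) alone accounts for all the evidence.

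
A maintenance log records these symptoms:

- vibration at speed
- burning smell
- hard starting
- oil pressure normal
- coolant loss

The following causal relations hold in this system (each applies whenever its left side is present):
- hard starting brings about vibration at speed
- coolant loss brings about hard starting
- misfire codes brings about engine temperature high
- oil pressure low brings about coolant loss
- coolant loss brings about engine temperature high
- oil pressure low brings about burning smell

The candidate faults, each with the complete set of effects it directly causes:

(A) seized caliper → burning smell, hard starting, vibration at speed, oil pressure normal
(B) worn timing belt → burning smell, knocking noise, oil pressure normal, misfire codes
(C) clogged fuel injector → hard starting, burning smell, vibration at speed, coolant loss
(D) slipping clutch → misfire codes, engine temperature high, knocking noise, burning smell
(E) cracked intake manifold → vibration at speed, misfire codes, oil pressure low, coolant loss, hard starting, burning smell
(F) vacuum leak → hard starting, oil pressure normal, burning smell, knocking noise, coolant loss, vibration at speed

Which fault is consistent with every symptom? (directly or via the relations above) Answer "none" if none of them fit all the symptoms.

Per-candidate check:
(A) seized caliper — does not account for coolant loss
(B) worn timing belt — does not account for vibration at speed, hard starting, coolant loss
(C) clogged fuel injector — does not account for oil pressure normal
(D) slipping clutch — vibration at speed miss; burning smell match; hard starting miss; oil pressure normal miss; coolant loss miss
(E) cracked intake manifold — fails on oil pressure normal (predicts oil pressure low, not oil pressure normal)
(F) vacuum leak — accounts for every observation
(F) alone accounts for all the evidence.

F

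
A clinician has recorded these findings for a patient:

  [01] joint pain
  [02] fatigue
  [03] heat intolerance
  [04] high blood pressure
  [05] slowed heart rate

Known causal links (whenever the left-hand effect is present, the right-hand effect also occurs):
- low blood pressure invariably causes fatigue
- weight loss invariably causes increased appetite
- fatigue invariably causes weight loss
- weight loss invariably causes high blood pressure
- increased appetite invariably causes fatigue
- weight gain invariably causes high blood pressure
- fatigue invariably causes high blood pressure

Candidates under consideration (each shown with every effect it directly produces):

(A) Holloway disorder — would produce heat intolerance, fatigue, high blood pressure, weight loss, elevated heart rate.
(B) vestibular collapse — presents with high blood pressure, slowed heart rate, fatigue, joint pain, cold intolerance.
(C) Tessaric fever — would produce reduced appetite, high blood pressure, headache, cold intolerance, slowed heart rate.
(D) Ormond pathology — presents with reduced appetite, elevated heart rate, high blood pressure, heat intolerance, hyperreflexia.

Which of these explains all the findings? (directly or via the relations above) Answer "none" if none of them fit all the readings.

none

Per-candidate check:
(A) Holloway disorder — joint pain -; fatigue +; heat intolerance +; high blood pressure +; slowed heart rate -
(B) vestibular collapse — joint pain +; fatigue +; heat intolerance -; high blood pressure +; slowed heart rate +
(C) Tessaric fever — fails on joint pain, fatigue, heat intolerance (predicts cold intolerance, not heat intolerance)
(D) Ormond pathology — joint pain -; fatigue -; heat intolerance +; high blood pressure +; slowed heart rate -
None of the listed candidates fits everything.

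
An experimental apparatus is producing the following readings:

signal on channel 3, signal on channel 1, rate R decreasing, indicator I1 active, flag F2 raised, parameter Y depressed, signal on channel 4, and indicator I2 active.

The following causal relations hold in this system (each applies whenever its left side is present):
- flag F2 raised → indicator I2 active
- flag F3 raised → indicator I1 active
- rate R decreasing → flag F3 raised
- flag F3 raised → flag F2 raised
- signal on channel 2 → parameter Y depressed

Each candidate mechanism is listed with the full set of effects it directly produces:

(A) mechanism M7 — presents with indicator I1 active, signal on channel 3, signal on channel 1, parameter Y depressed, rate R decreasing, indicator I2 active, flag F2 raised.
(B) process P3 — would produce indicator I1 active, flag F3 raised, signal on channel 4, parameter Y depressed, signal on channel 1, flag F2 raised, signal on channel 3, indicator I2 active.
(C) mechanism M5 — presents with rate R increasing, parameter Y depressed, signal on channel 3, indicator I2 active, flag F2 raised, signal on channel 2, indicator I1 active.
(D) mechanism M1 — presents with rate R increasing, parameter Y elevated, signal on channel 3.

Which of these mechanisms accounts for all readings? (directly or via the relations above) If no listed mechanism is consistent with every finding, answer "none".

none

For each candidate, compare predicted effects to what was observed:
(A) mechanism M7 — signal on channel 3 ✓; signal on channel 1 ✓; rate R decreasing ✓; indicator I1 active ✓; flag F2 raised ✓; parameter Y depressed ✓; signal on channel 4 ✗; indicator I2 active ✓
(B) process P3 — signal on channel 3 ✓; signal on channel 1 ✓; rate R decreasing ✗; indicator I1 active ✓; flag F2 raised ✓; parameter Y depressed ✓; signal on channel 4 ✓; indicator I2 active ✓
(C) mechanism M5 — signal on channel 3 ✓; signal on channel 1 ✗; rate R decreasing ✗; indicator I1 active ✓; flag F2 raised ✓; parameter Y depressed ✓; signal on channel 4 ✗; indicator I2 active ✓
(D) mechanism M1 — signal on channel 3 ✓; signal on channel 1 ✗; rate R decreasing ✗; indicator I1 active ✗; flag F2 raised ✗; parameter Y depressed ✗; signal on channel 4 ✗; indicator I2 active ✗
No candidate is consistent with all observations.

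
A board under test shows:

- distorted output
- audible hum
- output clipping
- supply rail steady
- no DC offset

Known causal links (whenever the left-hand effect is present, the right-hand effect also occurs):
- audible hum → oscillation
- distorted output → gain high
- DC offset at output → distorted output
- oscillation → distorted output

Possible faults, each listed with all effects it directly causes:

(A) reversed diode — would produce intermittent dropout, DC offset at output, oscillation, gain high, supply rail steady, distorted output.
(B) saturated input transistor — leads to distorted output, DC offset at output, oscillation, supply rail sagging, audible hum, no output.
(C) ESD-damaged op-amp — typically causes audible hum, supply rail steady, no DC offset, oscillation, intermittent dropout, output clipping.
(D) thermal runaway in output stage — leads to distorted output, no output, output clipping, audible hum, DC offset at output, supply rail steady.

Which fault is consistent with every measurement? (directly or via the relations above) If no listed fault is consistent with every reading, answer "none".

Checking each candidate against the observations:
(A) reversed diode — distorted output match; audible hum miss; output clipping miss; supply rail steady match; no DC offset miss
(B) saturated input transistor — distorted output match; audible hum match; output clipping miss; supply rail steady miss; no DC offset miss
(C) ESD-damaged op-amp — accounts for every observation (distorted output through oscillation → distorted output)
(D) thermal runaway in output stage — fails on no DC offset (predicts DC offset at output, not no DC offset)
Only (C) is consistent with every observation.

C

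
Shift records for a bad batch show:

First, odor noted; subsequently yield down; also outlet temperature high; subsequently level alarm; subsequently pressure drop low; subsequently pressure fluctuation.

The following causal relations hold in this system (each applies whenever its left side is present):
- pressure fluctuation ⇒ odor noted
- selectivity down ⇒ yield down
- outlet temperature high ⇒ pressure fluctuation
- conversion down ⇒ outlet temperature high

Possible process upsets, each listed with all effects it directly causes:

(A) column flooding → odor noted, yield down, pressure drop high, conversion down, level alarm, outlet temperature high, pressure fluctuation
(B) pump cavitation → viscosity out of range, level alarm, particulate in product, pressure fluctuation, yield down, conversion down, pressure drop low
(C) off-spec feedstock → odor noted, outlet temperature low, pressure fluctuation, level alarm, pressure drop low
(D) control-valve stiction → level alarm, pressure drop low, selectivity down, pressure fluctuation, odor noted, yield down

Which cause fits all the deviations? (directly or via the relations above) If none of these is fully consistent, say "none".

Testing each hypothesis:
(A) column flooding — odor noted ✓; yield down ✓; outlet temperature high ✓; level alarm ✓; pressure drop low ✗; pressure fluctuation ✓
(B) pump cavitation — accounts for every observation (odor noted via pressure fluctuation → odor noted)
(C) off-spec feedstock — odor noted ✓; yield down ✗; outlet temperature high ✗; level alarm ✓; pressure drop low ✓; pressure fluctuation ✓
(D) control-valve stiction — does not account for outlet temperature high
Only (B) is consistent with every observation.

B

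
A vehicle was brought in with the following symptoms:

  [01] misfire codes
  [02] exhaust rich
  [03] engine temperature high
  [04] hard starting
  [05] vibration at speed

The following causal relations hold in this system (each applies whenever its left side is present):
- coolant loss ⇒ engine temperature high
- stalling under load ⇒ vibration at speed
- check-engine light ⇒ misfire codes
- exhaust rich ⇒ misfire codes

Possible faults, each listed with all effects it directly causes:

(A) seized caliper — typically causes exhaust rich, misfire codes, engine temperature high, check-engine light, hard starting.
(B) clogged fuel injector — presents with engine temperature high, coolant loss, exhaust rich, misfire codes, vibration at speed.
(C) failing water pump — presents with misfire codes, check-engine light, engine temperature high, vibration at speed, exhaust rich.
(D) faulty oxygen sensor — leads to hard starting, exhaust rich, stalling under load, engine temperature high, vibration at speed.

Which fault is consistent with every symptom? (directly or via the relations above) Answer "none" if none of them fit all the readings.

For each candidate, compare predicted effects to what was observed:
(A) seized caliper — misfire codes yes; exhaust rich yes; engine temperature high yes; hard starting yes; vibration at speed NO
(B) clogged fuel injector — misfire codes yes; exhaust rich yes; engine temperature high yes; hard starting NO; vibration at speed yes
(C) failing water pump — does not account for hard starting
(D) faulty oxygen sensor — accounts for every observation (misfire codes by exhaust rich → misfire codes)
(D) is the only candidate with no mismatches.

D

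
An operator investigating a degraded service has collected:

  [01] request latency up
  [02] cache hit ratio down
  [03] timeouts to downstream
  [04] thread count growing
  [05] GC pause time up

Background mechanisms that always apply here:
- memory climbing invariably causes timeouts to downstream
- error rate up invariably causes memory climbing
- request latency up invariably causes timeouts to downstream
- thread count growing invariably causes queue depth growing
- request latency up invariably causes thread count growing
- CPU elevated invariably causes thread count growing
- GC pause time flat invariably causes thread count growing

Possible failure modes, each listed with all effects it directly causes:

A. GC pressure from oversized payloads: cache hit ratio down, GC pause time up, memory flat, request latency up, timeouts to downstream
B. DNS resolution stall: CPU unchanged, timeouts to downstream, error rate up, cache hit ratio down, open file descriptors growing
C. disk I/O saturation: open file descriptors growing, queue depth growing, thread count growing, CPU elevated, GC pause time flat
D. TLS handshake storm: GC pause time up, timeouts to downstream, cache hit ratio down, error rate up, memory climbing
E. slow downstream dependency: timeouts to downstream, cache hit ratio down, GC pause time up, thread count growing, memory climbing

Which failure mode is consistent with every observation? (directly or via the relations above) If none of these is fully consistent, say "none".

A

For each candidate, compare predicted effects to what was observed:
(A) GC pressure from oversized payloads — request latency up +; cache hit ratio down +; timeouts to downstream +; thread count growing + (by request latency up → thread count growing); GC pause time up +
(B) DNS resolution stall — request latency up -; cache hit ratio down +; timeouts to downstream +; thread count growing -; GC pause time up -
(C) disk I/O saturation — request latency up -; cache hit ratio down -; timeouts to downstream -; thread count growing +; GC pause time up -
(D) TLS handshake storm — does not account for request latency up, thread count growing
(E) slow downstream dependency — request latency up -; cache hit ratio down +; timeouts to downstream +; thread count growing +; GC pause time up +
Only (A) is consistent with every observation.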